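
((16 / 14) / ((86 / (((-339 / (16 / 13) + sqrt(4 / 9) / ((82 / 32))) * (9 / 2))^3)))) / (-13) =4288219810549888023 / 2209283055616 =1941000.63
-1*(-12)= 12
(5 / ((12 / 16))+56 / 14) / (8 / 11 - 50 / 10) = -352 / 141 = -2.50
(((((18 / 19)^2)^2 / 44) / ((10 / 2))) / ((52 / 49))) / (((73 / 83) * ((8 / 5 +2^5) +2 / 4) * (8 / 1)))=26683587 / 1855614133516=0.00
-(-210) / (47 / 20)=4200 / 47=89.36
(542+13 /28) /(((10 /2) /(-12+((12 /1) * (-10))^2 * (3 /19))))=163175427 /665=245376.58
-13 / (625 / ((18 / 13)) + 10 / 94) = -10998 / 381965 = -0.03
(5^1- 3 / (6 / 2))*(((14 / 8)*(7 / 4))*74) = 1813 / 2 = 906.50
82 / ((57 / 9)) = 12.95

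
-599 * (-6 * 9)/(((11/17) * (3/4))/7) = 5132232/11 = 466566.55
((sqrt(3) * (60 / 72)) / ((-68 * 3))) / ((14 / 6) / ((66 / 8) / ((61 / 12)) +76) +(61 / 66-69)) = 260425 * sqrt(3) / 4338052044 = 0.00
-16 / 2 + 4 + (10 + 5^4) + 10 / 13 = 8213 / 13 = 631.77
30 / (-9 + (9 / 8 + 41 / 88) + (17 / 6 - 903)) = -99 / 2995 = -0.03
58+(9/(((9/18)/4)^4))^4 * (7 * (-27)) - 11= -349037133895538048977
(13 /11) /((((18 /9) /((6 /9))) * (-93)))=-13 /3069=-0.00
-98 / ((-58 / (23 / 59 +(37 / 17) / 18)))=451829 / 523566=0.86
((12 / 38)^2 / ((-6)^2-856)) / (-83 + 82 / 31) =279 / 184346455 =0.00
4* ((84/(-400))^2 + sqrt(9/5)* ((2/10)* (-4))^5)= 441/2500 - 12288* sqrt(5)/15625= -1.58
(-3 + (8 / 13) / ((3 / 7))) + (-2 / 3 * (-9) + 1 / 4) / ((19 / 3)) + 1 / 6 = -1217 / 2964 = -0.41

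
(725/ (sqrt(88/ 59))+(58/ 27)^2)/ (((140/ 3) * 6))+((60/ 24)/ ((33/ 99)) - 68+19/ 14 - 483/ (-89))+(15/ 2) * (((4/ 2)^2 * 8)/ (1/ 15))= 145 * sqrt(1298)/ 2464+16106126999/ 4541670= 3548.42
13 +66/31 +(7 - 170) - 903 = -1050.87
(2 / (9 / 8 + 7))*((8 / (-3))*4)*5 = -512 / 39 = -13.13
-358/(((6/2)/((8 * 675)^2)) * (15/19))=-4407696000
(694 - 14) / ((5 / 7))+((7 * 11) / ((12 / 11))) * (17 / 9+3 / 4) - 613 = 226913 / 432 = 525.26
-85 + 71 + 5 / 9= -121 / 9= -13.44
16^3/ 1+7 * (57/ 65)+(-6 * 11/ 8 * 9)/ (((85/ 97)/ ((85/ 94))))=98383679/ 24440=4025.52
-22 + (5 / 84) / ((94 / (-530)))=-88181 / 3948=-22.34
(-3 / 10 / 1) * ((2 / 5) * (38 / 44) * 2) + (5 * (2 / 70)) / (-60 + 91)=-12094 / 59675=-0.20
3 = 3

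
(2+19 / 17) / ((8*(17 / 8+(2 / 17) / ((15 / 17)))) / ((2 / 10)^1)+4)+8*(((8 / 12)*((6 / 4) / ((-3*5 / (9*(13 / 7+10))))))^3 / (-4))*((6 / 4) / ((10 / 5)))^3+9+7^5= 113002837050353 / 6600692000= 17119.85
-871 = -871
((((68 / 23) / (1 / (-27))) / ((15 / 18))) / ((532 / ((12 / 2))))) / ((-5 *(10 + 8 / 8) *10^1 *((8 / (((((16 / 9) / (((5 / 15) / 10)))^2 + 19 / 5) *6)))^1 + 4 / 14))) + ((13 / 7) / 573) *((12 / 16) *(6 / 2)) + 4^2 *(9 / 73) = 59833487644654629 / 30116128953333500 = 1.99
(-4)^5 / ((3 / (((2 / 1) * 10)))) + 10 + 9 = -20423 / 3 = -6807.67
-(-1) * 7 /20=7 /20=0.35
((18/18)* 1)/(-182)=-1/182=-0.01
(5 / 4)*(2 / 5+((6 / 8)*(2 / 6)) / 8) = 69 / 128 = 0.54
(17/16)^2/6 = 289/1536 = 0.19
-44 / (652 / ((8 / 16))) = -11 / 326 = -0.03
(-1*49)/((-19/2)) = 98/19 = 5.16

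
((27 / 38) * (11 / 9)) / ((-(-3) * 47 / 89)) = 979 / 1786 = 0.55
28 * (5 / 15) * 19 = 532 / 3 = 177.33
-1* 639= -639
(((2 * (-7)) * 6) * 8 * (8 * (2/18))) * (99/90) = -657.07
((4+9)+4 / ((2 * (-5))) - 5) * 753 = 28614 / 5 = 5722.80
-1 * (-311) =311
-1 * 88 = -88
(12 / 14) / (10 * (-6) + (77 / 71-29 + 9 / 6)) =-852 / 85897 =-0.01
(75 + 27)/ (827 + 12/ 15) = 510/ 4139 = 0.12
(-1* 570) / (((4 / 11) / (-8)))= 12540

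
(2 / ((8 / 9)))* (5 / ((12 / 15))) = 225 / 16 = 14.06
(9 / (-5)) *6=-10.80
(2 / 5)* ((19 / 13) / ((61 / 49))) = 1862 / 3965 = 0.47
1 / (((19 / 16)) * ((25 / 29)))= 464 / 475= 0.98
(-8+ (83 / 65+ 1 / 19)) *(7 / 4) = -11.67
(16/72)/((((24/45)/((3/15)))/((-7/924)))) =-1/1584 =-0.00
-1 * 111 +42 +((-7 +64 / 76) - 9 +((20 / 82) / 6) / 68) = -13373941 / 158916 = -84.16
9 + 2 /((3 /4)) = 35 /3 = 11.67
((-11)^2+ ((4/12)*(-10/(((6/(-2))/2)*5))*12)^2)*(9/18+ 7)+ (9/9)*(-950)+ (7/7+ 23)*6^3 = 32129/6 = 5354.83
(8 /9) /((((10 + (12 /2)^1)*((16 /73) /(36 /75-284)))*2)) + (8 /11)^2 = -3855419 /108900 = -35.40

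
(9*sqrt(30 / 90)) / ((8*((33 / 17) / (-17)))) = -289*sqrt(3) / 88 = -5.69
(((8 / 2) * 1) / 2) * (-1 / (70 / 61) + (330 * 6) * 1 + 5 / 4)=277253 / 70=3960.76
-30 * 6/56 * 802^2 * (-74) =1070934660/7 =152990665.71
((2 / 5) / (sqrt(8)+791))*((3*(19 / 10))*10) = 0.03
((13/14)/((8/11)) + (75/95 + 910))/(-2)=-1940877/4256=-456.03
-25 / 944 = -0.03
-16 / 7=-2.29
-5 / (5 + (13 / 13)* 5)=-0.50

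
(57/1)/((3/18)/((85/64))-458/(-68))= 29070/3499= 8.31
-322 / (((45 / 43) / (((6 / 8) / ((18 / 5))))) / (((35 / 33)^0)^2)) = -6923 / 108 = -64.10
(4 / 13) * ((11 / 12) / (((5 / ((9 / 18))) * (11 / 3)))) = 1 / 130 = 0.01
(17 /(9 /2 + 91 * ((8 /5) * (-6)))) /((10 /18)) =-102 /2897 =-0.04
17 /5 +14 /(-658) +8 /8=1029 /235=4.38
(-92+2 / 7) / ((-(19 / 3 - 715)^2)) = 2889 / 15819566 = 0.00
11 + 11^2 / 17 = 308 / 17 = 18.12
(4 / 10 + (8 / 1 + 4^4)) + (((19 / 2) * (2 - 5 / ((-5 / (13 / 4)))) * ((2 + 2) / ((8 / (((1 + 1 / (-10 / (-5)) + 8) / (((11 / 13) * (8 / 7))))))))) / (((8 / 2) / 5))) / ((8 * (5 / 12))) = 40130081 / 112640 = 356.27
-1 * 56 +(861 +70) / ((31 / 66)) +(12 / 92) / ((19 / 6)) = 26093828 / 13547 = 1926.17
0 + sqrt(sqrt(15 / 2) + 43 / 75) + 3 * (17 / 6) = sqrt(516 + 450 * sqrt(30)) / 30 + 17 / 2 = 10.32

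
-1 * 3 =-3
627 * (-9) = -5643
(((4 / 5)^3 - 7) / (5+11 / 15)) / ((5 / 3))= -7299 / 10750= -0.68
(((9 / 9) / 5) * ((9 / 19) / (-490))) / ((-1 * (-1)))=-9 / 46550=-0.00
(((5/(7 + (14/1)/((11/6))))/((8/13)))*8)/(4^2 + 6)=65/322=0.20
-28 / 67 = -0.42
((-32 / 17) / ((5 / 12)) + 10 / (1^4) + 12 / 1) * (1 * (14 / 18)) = 10402 / 765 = 13.60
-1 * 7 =-7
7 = 7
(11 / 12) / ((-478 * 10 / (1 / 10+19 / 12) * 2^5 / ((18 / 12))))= -1111 / 73420800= -0.00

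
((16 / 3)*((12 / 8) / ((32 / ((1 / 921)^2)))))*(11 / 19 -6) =-103 / 64466316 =-0.00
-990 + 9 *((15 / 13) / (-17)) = -218925 / 221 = -990.61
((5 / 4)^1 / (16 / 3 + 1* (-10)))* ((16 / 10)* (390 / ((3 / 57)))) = -3175.71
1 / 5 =0.20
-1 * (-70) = 70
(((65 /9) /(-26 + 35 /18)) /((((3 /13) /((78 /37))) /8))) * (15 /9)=-1757600 /48063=-36.57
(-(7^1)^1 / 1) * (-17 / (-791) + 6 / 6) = -808 / 113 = -7.15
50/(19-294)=-2/11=-0.18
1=1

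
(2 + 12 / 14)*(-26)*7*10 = -5200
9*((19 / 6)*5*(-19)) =-5415 / 2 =-2707.50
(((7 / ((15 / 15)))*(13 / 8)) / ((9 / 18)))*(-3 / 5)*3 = -819 / 20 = -40.95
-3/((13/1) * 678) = -1/2938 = -0.00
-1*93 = -93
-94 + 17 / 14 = -1299 / 14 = -92.79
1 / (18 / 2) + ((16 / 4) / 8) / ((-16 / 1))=23 / 288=0.08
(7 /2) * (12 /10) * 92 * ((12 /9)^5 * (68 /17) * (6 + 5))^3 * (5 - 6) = -58903861556936704 /23914845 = -2463066833.88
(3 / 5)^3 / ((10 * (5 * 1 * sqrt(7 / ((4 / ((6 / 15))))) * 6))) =9 * sqrt(70) / 87500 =0.00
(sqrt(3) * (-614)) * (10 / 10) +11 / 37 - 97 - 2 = -614 * sqrt(3) - 3652 / 37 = -1162.18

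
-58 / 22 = -29 / 11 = -2.64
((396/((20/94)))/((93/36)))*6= 670032/155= 4322.79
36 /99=0.36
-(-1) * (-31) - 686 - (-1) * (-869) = -1586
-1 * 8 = -8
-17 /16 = -1.06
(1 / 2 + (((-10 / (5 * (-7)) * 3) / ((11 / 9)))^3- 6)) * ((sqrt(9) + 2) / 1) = -23534675 / 913066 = -25.78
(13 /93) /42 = 13 /3906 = 0.00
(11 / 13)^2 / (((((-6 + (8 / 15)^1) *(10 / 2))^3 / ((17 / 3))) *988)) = -18513 / 92063017696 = -0.00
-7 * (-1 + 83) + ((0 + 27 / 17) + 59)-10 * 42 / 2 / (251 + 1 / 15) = -2351657 / 4573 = -514.25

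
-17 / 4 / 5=-17 / 20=-0.85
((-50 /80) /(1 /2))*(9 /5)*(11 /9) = -11 /4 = -2.75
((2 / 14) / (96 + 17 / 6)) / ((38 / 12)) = 36 / 78869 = 0.00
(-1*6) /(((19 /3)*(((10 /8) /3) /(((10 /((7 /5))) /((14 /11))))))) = -11880 /931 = -12.76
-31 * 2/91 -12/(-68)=-781/1547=-0.50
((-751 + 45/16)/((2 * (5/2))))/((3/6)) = -11971/40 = -299.28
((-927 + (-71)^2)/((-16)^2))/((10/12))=6171/320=19.28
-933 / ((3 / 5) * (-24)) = 1555 / 24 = 64.79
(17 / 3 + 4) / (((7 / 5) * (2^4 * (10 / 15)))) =145 / 224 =0.65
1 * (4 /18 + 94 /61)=968 /549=1.76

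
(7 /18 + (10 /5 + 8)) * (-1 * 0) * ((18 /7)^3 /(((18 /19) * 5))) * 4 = 0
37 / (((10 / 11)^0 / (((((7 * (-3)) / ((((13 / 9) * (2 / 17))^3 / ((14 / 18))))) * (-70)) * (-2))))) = -75756322845 / 4394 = -17240856.36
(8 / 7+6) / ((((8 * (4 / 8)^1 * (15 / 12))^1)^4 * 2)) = 1 / 175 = 0.01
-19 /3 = -6.33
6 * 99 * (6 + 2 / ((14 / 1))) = 25542 / 7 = 3648.86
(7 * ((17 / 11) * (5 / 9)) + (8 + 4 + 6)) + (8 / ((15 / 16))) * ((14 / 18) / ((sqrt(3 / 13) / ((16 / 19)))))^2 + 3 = 620557546 / 14474295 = 42.87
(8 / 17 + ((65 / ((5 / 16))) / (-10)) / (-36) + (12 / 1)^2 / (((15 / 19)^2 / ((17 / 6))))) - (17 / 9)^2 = 22448329 / 34425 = 652.09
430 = 430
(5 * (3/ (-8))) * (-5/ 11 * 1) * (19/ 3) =475/ 88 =5.40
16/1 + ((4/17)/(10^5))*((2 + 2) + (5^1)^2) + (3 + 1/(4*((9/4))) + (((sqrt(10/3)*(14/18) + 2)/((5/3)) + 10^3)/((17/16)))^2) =17941504*sqrt(30)/65025 + 173218822385311/195075000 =889471.39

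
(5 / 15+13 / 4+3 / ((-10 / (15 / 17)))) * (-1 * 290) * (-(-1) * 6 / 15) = -19633 / 51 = -384.96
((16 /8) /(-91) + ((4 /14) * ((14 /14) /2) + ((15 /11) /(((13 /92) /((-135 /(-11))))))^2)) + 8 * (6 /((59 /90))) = 14409223205077 /1021897877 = 14100.45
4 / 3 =1.33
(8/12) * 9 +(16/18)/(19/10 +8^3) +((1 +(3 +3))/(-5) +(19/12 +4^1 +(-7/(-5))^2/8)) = 96480169/9250200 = 10.43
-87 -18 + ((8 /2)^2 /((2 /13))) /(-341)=-35909 /341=-105.30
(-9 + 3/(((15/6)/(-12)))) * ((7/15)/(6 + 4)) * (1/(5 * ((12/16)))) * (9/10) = -819/3125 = -0.26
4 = 4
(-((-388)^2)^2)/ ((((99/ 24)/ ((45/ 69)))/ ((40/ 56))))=-4532699187200/ 1771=-2559401009.15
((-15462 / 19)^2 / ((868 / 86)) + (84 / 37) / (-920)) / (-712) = -43742071036383 / 474653283440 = -92.16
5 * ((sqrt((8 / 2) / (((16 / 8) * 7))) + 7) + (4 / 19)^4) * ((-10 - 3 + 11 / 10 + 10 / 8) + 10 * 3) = 387 * sqrt(14) / 28 + 353138661 / 521284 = 729.16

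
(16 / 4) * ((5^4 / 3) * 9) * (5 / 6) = 6250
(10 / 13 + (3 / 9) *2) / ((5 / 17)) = 952 / 195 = 4.88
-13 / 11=-1.18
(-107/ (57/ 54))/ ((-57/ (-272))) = -174624/ 361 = -483.72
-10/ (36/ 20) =-50/ 9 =-5.56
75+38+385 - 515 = -17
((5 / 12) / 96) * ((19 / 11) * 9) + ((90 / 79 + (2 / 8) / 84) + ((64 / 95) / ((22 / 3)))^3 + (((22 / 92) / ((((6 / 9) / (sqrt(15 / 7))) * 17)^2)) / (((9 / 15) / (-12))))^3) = 4219371689662964923321490269 / 3487211942846621763263952000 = 1.21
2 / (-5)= -2 / 5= -0.40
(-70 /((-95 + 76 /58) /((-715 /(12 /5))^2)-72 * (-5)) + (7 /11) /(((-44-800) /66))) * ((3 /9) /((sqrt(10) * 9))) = -24039626261 * sqrt(10) /26578563440040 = -0.00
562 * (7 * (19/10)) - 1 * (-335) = 39048/5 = 7809.60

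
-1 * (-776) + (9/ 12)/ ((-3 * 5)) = 15519/ 20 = 775.95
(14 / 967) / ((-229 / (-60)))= 840 / 221443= 0.00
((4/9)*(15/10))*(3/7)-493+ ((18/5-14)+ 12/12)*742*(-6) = 1447463/35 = 41356.09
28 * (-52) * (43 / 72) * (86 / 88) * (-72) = 61185.09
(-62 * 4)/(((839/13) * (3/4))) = -12896/2517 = -5.12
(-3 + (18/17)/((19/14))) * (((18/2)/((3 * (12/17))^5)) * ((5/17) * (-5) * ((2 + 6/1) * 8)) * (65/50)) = 76323455/1329696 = 57.40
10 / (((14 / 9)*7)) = 45 / 49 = 0.92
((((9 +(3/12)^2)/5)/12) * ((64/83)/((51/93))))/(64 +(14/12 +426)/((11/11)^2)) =1798/4158217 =0.00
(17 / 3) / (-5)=-17 / 15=-1.13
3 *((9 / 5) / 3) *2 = 18 / 5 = 3.60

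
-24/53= -0.45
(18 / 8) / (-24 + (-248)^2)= 9 / 245920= 0.00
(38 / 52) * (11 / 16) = 209 / 416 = 0.50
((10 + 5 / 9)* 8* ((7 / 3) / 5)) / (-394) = -532 / 5319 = -0.10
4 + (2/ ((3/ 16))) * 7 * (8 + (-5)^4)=47268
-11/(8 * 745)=-11/5960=-0.00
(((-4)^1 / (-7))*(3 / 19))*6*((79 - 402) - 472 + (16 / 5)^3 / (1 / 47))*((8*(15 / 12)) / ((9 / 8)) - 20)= -2980384 / 665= -4481.78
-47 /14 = -3.36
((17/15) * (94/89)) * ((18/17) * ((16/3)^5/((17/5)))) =197132288/122553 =1608.55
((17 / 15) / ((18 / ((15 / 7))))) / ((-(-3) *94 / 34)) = 289 / 17766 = 0.02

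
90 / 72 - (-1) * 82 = 333 / 4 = 83.25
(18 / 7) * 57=1026 / 7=146.57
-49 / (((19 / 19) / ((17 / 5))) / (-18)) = 14994 / 5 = 2998.80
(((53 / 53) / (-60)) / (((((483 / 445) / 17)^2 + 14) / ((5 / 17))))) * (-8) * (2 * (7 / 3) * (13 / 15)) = 35010820 / 3091277979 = 0.01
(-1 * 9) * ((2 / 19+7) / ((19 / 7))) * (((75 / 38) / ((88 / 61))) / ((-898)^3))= 38910375 / 874183249689728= 0.00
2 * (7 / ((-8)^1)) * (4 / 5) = -7 / 5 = -1.40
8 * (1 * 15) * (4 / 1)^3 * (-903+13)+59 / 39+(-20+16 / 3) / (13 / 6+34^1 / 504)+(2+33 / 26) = -300161051089 / 43914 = -6835201.78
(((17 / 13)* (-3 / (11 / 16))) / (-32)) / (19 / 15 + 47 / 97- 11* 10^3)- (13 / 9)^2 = -773468525573 / 370712803032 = -2.09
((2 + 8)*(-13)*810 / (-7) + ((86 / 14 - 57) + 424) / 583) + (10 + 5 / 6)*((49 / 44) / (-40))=15043.20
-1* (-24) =24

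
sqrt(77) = 8.77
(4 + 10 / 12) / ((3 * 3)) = 29 / 54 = 0.54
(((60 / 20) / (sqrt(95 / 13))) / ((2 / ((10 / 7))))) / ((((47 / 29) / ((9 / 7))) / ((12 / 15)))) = 3132 * sqrt(1235) / 218785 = 0.50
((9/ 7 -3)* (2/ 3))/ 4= -2/ 7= -0.29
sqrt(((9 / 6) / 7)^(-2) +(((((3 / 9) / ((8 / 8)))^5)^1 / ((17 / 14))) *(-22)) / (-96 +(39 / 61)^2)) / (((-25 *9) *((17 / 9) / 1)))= -2 *sqrt(16125289000201010) / 23129067375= -0.01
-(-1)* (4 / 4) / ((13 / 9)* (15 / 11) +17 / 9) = 99 / 382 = 0.26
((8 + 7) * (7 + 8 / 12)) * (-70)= -8050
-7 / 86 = -0.08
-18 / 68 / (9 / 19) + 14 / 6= 181 / 102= 1.77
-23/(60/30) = -11.50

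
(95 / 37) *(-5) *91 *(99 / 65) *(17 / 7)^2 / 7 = -2718045 / 1813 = -1499.20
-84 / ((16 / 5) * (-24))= 35 / 32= 1.09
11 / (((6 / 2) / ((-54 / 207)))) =-22 / 23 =-0.96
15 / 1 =15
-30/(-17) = 30/17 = 1.76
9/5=1.80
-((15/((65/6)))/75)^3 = -216/34328125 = -0.00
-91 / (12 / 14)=-637 / 6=-106.17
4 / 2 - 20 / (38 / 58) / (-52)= 639 / 247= 2.59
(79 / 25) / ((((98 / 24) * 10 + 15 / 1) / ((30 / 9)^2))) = 632 / 1005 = 0.63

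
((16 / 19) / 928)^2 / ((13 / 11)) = 11 / 15787252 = 0.00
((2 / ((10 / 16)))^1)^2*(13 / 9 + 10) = 26368 / 225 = 117.19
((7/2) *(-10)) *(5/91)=-25/13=-1.92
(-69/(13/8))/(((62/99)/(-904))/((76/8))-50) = 234658512/276319303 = 0.85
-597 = -597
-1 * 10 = -10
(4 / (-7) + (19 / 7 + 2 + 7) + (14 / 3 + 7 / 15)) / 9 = 1709 / 945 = 1.81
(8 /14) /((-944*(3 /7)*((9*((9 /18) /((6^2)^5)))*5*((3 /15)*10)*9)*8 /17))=-448.11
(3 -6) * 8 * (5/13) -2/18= -1093/117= -9.34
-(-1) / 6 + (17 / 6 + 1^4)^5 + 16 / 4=6468743 / 7776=831.89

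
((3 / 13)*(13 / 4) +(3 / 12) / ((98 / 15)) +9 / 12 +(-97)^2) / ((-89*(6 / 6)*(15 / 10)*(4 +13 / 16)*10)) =-7377862 / 5036955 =-1.46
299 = 299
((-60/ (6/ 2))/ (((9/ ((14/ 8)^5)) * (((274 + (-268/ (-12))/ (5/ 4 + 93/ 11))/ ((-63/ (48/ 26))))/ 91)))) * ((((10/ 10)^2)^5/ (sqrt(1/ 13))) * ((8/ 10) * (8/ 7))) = 8489904787 * sqrt(13)/ 22652288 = 1351.33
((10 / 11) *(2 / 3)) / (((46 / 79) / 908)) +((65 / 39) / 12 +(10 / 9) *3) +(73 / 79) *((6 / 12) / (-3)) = 682406921 / 719532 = 948.40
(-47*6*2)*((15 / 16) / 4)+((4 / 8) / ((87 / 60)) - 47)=-82983 / 464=-178.84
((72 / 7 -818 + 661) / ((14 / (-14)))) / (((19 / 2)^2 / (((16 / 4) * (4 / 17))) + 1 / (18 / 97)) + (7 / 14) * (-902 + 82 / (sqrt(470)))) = -4000426597440 / 9535473761707 -6985046016 * sqrt(470) / 66748316331949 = -0.42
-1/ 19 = -0.05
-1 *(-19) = 19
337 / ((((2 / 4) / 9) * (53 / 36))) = 218376 / 53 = 4120.30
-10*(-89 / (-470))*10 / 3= -890 / 141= -6.31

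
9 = 9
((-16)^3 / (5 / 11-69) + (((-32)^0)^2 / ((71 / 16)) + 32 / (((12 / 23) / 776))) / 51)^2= 57223368415396096 / 58034255409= 986027.44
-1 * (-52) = 52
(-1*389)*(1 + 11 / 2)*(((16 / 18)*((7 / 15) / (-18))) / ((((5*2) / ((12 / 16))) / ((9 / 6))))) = 35399 / 5400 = 6.56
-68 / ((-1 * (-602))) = -34 / 301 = -0.11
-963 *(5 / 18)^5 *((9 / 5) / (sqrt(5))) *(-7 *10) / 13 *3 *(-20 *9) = -2340625 *sqrt(5) / 1404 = -3727.78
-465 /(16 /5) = -145.31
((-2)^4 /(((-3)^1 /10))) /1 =-160 /3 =-53.33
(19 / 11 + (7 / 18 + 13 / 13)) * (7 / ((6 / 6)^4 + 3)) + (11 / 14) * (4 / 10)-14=-228203 / 27720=-8.23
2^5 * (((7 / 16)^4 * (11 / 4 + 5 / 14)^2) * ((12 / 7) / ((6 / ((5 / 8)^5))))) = 165571875 / 536870912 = 0.31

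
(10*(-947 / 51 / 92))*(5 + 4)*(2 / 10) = -2841 / 782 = -3.63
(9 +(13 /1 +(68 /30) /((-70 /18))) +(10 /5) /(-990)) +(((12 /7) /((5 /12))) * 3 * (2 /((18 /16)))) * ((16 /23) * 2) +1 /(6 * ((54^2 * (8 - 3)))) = 40237914239 /774635400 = 51.94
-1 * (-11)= 11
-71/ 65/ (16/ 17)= -1207/ 1040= -1.16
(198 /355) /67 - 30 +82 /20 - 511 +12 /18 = -76524671 /142710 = -536.23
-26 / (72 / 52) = -169 / 9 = -18.78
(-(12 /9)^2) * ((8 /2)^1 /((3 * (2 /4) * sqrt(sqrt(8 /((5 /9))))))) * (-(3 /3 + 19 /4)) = 368 * 10^(1 /4) * sqrt(3) /81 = 13.99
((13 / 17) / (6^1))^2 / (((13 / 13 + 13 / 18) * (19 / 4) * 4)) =169 / 340442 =0.00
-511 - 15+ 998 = 472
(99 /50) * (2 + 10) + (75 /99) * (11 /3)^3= 123739 /2025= 61.11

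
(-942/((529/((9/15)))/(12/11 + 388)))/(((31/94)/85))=-19328257440/180389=-107147.65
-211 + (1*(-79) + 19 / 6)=-286.83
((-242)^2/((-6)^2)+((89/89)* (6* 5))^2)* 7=159187/9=17687.44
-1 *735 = -735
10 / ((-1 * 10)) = -1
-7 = -7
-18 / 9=-2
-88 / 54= -1.63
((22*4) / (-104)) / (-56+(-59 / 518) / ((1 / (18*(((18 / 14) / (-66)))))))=438746 / 29016299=0.02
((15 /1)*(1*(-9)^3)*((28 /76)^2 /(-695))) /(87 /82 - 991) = -8787366 /4073280325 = -0.00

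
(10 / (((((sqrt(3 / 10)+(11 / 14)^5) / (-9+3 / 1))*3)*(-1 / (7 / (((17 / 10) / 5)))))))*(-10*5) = -24302.31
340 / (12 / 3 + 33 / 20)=6800 / 113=60.18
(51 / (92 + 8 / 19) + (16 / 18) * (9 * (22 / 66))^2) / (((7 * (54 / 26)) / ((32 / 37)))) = 0.51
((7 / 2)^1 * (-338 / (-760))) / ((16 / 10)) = 1183 / 1216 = 0.97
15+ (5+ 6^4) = 1316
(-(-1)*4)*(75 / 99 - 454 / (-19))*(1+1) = 123656 / 627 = 197.22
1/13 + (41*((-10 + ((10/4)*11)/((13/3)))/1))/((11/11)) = -3893/26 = -149.73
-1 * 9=-9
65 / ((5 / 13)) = 169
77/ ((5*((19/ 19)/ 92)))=7084/ 5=1416.80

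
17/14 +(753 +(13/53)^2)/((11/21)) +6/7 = 622807795/432586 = 1439.73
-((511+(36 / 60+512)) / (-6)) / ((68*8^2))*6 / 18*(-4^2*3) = -853 / 1360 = -0.63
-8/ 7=-1.14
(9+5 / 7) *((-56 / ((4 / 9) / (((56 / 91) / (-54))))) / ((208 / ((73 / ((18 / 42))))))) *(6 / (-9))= -34748 / 4563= -7.62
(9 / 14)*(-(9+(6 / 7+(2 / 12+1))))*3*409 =-1704303 / 196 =-8695.42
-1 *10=-10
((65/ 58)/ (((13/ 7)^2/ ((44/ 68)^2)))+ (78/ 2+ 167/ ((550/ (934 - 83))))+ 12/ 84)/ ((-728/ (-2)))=15608099779/ 19085841775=0.82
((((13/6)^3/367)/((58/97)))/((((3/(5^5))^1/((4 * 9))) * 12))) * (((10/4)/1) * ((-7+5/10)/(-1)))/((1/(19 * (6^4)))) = 2467402640625/42572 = 57958344.47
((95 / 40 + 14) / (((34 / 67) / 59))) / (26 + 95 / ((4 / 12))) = 517843 / 84592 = 6.12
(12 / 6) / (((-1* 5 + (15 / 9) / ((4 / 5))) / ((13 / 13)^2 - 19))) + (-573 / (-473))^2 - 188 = -1363994377 / 7830515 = -174.19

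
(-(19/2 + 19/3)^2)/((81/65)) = -586625/2916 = -201.17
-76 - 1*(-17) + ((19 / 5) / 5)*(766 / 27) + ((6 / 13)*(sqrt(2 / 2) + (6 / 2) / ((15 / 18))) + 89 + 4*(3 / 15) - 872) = -7173698 / 8775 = -817.52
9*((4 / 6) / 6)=1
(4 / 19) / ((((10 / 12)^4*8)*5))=648 / 59375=0.01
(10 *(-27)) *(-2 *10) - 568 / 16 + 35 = 10799 / 2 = 5399.50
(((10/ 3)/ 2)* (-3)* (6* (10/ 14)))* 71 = -10650/ 7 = -1521.43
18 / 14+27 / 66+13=2263 / 154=14.69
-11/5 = -2.20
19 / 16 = 1.19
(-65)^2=4225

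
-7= -7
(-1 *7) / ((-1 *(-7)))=-1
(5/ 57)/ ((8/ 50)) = 125/ 228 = 0.55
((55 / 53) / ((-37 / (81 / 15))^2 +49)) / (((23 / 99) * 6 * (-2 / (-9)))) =0.03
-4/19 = -0.21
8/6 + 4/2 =10/3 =3.33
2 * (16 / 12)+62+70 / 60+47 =677 / 6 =112.83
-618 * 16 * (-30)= 296640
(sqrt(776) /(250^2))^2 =97 /488281250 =0.00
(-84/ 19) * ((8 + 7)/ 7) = -180/ 19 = -9.47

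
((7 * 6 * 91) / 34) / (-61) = -1911 / 1037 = -1.84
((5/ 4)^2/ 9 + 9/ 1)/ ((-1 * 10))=-1321/ 1440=-0.92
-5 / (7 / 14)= -10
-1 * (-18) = 18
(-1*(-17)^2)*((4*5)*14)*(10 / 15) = -161840 / 3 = -53946.67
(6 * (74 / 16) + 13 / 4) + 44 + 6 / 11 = 75.55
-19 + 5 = -14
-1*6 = -6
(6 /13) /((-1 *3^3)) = -2 /117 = -0.02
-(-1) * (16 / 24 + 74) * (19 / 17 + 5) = 23296 / 51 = 456.78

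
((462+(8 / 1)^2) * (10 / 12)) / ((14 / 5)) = 156.55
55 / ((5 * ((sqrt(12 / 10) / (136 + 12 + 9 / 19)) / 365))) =11326315 * sqrt(30) / 114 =544182.30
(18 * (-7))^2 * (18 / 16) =35721 / 2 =17860.50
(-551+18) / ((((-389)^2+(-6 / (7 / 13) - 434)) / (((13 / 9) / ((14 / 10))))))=-34645 / 9505179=-0.00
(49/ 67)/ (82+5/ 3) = 147/ 16817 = 0.01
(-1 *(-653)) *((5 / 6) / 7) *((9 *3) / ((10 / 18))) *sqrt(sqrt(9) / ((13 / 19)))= 52893 *sqrt(741) / 182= 7911.08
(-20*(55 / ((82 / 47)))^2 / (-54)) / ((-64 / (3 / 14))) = -33411125 / 27111168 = -1.23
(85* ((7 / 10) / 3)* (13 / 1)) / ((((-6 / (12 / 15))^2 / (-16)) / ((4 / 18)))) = -99008 / 6075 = -16.30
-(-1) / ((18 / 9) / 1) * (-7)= -7 / 2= -3.50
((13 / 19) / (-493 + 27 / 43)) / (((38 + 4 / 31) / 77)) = -1334333 / 475480776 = -0.00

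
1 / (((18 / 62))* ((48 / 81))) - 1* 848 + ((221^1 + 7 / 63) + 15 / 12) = -89255 / 144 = -619.83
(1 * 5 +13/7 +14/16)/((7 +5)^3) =433/96768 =0.00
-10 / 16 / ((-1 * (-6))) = -5 / 48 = -0.10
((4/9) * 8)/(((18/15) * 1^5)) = 80/27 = 2.96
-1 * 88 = -88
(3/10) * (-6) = -9/5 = -1.80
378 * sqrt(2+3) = 378 * sqrt(5) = 845.23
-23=-23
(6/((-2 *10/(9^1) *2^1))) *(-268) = 1809/5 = 361.80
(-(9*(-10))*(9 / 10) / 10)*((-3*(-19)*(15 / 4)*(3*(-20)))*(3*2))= -623295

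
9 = 9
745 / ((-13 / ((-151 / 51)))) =112495 / 663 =169.68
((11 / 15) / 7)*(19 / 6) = 209 / 630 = 0.33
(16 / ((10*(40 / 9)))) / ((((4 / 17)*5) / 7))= 1071 / 500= 2.14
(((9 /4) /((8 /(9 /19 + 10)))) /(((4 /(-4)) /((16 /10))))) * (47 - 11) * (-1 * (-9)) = -145071 /95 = -1527.06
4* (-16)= -64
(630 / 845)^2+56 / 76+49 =27291789 / 542659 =50.29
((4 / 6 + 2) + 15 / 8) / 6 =109 / 144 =0.76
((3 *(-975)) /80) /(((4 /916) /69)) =-9243585 /16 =-577724.06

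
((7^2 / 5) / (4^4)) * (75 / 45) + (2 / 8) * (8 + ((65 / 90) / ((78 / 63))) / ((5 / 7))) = 2903 / 1280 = 2.27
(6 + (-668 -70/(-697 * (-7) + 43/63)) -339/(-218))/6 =-553279634/5026317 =-110.08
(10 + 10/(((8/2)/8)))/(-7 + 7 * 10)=10/21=0.48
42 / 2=21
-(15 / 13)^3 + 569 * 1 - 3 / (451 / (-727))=567061475 / 990847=572.30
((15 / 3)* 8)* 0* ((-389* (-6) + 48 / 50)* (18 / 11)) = 0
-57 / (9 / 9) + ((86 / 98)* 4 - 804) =-857.49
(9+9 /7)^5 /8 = 241864704 /16807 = 14390.71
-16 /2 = -8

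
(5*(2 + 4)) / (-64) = -15 / 32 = -0.47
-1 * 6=-6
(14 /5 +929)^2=21706281 /25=868251.24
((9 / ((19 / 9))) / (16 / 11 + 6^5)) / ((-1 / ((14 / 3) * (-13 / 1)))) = 27027 / 812744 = 0.03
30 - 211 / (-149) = 4681 / 149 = 31.42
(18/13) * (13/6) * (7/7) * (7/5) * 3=63/5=12.60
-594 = -594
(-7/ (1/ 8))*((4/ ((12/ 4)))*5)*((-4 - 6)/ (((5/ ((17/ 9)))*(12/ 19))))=2233.09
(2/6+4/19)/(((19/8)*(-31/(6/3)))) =-16/1083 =-0.01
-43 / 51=-0.84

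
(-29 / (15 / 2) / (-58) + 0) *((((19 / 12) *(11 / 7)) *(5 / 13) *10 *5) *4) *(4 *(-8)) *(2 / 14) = -58.33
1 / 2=0.50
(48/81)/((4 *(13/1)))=4/351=0.01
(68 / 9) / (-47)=-68 / 423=-0.16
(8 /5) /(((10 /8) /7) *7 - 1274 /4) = -32 /6345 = -0.01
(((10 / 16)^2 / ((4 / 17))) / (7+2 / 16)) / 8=425 / 14592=0.03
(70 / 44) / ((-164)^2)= 35 / 591712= 0.00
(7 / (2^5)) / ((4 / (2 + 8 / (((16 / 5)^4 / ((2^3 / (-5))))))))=13461 / 131072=0.10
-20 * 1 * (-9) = 180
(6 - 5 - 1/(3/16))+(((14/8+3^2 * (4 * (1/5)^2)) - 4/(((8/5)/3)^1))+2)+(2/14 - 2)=-17851/2100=-8.50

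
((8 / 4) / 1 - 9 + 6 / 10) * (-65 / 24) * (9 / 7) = 22.29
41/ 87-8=-655/ 87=-7.53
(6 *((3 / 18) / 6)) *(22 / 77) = 1 / 21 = 0.05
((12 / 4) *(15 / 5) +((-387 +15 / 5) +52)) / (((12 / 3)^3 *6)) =-323 / 384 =-0.84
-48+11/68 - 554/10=-35101/340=-103.24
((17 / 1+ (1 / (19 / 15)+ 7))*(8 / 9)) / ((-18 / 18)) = -1256 / 57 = -22.04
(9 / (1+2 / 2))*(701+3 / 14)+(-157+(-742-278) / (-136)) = 84167 / 28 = 3005.96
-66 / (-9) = 22 / 3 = 7.33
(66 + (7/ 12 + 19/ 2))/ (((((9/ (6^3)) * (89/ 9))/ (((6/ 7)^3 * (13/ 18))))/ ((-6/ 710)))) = -7691112/ 10837085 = -0.71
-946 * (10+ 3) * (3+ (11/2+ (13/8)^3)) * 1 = -40269801/256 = -157303.91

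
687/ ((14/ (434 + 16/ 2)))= 151827/ 7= 21689.57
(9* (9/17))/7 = 81/119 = 0.68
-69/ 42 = -23/ 14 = -1.64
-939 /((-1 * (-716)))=-939 /716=-1.31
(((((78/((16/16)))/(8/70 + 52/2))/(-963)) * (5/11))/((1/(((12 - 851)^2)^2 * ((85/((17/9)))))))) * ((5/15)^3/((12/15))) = -28181834034956875/19364004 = -1455372248.17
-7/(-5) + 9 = 52/5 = 10.40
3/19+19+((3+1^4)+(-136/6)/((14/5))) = 6010/399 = 15.06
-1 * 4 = -4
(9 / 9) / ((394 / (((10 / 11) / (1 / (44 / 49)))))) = 20 / 9653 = 0.00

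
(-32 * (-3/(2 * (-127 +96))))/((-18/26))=208/93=2.24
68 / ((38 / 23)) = 782 / 19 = 41.16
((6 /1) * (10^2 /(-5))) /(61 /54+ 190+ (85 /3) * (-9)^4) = -6480 /10048651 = -0.00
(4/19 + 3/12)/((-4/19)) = -35/16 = -2.19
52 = 52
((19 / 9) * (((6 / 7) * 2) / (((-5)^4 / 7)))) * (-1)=-76 / 1875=-0.04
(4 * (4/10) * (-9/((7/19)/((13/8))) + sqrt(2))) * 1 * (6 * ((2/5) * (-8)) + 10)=102258/175 - 368 * sqrt(2)/25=563.51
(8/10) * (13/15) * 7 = 364/75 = 4.85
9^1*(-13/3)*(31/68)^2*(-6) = 112437/2312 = 48.63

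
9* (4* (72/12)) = 216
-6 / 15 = -2 / 5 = -0.40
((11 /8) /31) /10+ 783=1941851 /2480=783.00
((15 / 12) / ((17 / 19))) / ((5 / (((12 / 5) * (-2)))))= -114 / 85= -1.34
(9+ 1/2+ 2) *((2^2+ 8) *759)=104742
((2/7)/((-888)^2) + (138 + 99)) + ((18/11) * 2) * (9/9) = 7294426283/30358944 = 240.27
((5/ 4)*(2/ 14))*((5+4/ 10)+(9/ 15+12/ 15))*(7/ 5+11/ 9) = 1003/ 315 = 3.18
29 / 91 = 0.32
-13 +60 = 47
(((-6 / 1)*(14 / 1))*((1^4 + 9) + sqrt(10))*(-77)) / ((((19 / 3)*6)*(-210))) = -154 / 19 - 77*sqrt(10) / 95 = -10.67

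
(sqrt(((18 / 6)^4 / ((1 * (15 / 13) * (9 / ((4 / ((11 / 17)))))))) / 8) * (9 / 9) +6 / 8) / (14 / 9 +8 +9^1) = 27 / 668 +9 * sqrt(72930) / 18370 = 0.17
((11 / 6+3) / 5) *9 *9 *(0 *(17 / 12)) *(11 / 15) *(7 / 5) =0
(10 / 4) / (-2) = -5 / 4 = -1.25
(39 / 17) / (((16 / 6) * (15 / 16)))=78 / 85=0.92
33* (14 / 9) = 154 / 3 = 51.33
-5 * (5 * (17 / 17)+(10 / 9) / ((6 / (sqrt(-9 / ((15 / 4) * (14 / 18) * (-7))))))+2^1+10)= -85 - 10 * sqrt(15) / 63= -85.61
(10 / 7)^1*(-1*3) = -30 / 7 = -4.29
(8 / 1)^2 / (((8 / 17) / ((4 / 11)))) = 544 / 11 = 49.45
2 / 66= 1 / 33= 0.03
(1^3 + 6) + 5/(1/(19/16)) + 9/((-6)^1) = 183/16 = 11.44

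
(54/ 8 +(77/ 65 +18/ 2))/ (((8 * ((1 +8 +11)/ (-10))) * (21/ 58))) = -18241/ 6240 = -2.92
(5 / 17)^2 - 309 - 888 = -345908 / 289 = -1196.91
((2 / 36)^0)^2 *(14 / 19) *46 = 644 / 19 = 33.89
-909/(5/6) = -5454/5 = -1090.80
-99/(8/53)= -5247/8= -655.88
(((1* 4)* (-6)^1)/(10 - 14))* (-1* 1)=-6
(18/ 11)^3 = 5832/ 1331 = 4.38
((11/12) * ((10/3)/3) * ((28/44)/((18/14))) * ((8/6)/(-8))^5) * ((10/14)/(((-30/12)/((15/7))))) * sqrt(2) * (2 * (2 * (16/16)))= 25 * sqrt(2)/157464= 0.00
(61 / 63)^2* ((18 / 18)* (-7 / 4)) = -1.64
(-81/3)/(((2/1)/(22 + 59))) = -2187/2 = -1093.50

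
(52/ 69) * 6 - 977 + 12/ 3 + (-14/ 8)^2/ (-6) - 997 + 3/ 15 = -1965.79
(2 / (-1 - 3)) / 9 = -1 / 18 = -0.06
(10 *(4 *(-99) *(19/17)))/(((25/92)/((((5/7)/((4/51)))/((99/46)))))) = -482448/7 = -68921.14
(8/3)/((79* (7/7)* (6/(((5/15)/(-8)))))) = -0.00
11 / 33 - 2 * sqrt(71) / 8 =1 / 3 - sqrt(71) / 4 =-1.77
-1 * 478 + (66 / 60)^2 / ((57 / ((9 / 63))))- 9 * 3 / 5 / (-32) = -152522767 / 319200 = -477.83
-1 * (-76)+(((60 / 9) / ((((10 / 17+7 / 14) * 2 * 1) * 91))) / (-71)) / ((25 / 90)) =18167924 / 239057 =76.00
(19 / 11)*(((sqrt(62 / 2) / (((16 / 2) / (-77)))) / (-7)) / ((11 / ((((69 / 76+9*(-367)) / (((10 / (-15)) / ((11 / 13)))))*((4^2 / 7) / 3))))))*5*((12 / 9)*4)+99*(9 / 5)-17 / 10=353 / 2+1673060*sqrt(31) / 91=102541.38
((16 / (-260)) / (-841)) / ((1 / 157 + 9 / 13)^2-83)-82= -82.00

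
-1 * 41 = -41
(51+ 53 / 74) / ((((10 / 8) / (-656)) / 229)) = -6215213.49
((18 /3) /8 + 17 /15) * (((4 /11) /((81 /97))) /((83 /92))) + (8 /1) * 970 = 8609137612 /1109295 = 7760.91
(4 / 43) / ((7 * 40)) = 1 / 3010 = 0.00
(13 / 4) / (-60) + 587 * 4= 563507 / 240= 2347.95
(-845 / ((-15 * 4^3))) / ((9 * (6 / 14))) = 1183 / 5184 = 0.23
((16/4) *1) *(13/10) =5.20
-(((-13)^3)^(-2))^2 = -1/ 23298085122481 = -0.00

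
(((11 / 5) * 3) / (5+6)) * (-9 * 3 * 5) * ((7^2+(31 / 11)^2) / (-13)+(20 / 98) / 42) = 14708655 / 41503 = 354.40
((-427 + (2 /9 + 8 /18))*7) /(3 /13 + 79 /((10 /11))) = -34.25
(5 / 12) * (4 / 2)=5 / 6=0.83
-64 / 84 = -16 / 21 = -0.76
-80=-80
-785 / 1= -785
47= 47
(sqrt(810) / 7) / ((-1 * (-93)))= 3 * sqrt(10) / 217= 0.04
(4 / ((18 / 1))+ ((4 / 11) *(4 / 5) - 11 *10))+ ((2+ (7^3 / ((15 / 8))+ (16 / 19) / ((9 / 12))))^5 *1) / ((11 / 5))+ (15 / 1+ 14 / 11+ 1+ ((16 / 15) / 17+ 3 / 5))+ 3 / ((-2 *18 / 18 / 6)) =7126778454278914532335892 / 70322759161875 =101343840020.18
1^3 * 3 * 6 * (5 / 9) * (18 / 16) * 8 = 90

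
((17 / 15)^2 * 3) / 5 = 289 / 375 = 0.77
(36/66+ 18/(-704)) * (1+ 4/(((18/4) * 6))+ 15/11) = 22753/17424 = 1.31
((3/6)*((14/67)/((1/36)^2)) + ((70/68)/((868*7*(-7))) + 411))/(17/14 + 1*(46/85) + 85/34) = 37814166605/294501984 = 128.40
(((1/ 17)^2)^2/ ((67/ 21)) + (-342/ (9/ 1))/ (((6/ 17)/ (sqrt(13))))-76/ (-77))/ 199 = 425290549/ 85746082961-323 * sqrt(13)/ 597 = -1.95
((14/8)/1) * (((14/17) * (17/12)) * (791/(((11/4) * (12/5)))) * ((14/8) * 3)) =1356565/1056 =1284.63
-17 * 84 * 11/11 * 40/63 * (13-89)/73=206720/219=943.93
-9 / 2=-4.50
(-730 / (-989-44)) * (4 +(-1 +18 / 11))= 37230 / 11363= 3.28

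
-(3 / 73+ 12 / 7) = -897 / 511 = -1.76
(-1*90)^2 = 8100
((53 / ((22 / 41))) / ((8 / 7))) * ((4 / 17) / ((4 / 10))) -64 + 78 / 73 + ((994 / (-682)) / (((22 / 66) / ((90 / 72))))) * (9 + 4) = -83.14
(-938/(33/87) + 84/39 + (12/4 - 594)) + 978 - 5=-298692/143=-2088.76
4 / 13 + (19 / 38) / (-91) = 55 / 182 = 0.30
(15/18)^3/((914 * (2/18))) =125/21936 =0.01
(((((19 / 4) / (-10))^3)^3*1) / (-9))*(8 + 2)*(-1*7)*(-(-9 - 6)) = -2258813884453 / 15728640000000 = -0.14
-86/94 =-43/47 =-0.91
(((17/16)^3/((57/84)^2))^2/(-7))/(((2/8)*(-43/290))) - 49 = -22.85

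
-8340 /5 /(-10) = 834 /5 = 166.80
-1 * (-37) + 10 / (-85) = 627 / 17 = 36.88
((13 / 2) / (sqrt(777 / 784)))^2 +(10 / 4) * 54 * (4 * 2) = 124612 / 111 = 1122.63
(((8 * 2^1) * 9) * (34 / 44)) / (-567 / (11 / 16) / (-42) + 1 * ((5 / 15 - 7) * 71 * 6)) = -153 / 3878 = -0.04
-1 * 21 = -21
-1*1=-1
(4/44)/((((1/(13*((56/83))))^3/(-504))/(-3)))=583372468224/6289657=92751.08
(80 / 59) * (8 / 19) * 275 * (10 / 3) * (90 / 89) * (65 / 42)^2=18590000000 / 14666043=1267.55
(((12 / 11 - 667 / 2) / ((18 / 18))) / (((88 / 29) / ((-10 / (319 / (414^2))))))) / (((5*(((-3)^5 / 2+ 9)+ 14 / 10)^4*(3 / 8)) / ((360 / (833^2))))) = 0.00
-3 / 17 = -0.18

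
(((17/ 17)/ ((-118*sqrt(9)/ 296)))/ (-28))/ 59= 37/ 73101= 0.00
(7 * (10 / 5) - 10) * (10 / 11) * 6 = 240 / 11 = 21.82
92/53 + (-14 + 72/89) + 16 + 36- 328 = -1355926/4717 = -287.46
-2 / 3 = -0.67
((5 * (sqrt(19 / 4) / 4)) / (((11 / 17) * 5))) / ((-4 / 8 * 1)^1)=-17 * sqrt(19) / 44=-1.68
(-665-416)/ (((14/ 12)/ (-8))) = 51888/ 7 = 7412.57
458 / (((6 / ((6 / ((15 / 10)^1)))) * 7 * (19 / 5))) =4580 / 399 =11.48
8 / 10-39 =-38.20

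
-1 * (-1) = 1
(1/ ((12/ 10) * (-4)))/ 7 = -5/ 168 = -0.03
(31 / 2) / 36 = 31 / 72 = 0.43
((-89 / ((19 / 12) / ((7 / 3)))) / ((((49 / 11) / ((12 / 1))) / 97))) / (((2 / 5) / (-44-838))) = 75570555.79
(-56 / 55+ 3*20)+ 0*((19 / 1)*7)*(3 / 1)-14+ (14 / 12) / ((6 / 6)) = 15229 / 330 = 46.15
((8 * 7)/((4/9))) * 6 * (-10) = -7560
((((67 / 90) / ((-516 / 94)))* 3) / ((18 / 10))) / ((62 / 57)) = -59831 / 287928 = -0.21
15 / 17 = 0.88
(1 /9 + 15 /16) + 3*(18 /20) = 2699 /720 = 3.75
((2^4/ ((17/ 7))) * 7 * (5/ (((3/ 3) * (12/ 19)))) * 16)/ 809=297920/ 41259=7.22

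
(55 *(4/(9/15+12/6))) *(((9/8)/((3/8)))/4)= 825/13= 63.46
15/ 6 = 5/ 2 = 2.50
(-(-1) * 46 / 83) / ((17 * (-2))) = -23 / 1411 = -0.02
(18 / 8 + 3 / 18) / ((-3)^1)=-29 / 36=-0.81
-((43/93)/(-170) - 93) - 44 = 774733/15810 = 49.00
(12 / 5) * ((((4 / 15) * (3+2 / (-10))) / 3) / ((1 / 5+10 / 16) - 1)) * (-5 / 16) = 16 / 15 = 1.07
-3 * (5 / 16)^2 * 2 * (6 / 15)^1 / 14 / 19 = -15 / 17024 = -0.00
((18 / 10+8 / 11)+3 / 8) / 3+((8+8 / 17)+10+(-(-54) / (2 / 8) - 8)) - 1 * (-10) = 5328109 / 22440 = 237.44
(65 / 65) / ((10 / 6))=3 / 5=0.60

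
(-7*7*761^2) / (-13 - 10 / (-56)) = 794554012 / 359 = 2213242.37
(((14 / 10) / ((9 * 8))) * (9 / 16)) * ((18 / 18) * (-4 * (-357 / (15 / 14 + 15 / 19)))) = 110789 / 13200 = 8.39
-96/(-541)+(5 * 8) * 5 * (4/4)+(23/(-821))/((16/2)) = 711275685/3553288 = 200.17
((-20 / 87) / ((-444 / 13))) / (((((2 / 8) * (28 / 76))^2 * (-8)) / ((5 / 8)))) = -0.06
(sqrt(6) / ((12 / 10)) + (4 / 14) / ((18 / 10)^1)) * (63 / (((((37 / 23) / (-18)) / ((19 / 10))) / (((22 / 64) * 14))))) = -6359661 * sqrt(6) / 1184-302841 / 296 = -14180.14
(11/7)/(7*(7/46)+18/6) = 46/119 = 0.39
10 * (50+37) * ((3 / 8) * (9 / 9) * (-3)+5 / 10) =-2175 / 4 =-543.75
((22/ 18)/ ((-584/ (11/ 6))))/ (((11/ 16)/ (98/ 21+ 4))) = -0.05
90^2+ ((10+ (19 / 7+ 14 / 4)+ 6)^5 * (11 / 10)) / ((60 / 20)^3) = 33179511336061 / 145212480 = 228489.39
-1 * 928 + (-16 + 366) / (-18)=-8527 / 9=-947.44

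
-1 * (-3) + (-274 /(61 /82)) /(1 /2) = -44753 /61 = -733.66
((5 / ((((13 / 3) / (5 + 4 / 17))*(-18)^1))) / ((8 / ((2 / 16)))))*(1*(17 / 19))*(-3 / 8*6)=1335 / 126464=0.01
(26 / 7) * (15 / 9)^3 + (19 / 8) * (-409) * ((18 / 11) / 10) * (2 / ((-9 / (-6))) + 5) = -82286983 / 83160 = -989.50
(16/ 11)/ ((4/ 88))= 32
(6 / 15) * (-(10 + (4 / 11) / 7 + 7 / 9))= -4.33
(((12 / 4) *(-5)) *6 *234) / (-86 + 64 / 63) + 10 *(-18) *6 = -2227770 / 2677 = -832.19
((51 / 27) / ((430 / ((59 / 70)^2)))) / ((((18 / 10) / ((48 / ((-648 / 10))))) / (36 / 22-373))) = 1124363 / 2357586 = 0.48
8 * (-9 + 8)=-8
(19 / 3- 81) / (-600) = 0.12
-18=-18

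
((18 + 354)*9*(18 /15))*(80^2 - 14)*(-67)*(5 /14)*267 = -1147418062776 /7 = -163916866110.86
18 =18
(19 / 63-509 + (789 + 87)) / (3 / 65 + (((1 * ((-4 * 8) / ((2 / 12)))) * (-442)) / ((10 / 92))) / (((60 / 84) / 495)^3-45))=-2815781439095300 / 133006784108460507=-0.02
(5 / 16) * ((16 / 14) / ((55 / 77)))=1 / 2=0.50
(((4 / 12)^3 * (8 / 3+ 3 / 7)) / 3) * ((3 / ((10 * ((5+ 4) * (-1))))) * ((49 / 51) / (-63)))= 13 / 669222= 0.00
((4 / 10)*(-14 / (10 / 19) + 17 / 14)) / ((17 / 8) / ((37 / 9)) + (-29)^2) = -525992 / 43590575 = -0.01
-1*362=-362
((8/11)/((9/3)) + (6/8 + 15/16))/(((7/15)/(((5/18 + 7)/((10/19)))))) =2536291/44352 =57.19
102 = 102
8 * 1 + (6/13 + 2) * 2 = 168/13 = 12.92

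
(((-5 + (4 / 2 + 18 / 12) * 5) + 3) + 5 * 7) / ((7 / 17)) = 1717 / 14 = 122.64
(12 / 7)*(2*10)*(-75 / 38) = -9000 / 133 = -67.67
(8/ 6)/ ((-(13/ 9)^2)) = -108/ 169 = -0.64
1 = 1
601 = 601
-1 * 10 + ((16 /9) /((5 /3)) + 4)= -74 /15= -4.93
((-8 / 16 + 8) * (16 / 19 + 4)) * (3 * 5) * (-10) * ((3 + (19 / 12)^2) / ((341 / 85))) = -193789375 / 25916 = -7477.60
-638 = -638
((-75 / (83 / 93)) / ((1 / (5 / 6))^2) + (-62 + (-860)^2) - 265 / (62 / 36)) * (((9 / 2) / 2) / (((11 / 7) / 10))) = 2396879361765 / 226424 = 10585800.81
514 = 514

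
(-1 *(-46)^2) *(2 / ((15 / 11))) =-46552 / 15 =-3103.47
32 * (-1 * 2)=-64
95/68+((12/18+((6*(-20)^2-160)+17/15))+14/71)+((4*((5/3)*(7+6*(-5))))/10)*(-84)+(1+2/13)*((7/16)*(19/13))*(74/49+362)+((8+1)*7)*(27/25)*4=290698763413/71394050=4071.75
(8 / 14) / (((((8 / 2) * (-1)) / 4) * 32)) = -0.02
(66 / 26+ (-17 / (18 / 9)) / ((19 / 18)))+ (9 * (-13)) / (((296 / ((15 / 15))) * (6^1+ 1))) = -2850963 / 511784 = -5.57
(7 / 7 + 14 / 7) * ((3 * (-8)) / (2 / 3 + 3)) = -216 / 11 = -19.64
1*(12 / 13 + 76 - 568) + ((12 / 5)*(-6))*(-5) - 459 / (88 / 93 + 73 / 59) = -98013417 / 155753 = -629.29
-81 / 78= -27 / 26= -1.04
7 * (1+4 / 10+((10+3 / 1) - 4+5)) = 107.80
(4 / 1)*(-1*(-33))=132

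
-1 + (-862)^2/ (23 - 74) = -743095/ 51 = -14570.49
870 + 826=1696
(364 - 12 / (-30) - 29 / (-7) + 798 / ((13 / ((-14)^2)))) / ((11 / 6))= 33851802 / 5005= 6763.60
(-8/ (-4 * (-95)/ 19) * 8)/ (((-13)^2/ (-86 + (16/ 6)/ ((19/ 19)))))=800/ 507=1.58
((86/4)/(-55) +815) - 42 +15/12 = 170249/220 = 773.86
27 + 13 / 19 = 526 / 19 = 27.68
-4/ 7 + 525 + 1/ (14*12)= 88105/ 168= 524.43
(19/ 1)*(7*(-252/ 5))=-33516/ 5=-6703.20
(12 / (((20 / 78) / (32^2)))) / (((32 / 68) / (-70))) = -7128576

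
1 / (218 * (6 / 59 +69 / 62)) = 1829 / 484287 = 0.00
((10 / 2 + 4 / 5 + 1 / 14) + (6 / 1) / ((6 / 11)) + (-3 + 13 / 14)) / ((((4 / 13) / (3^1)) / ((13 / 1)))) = 1875.90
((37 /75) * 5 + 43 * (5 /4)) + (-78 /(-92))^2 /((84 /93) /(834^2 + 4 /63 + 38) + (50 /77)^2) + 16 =3984249271385802251 /53898463278507720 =73.92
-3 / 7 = -0.43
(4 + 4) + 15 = 23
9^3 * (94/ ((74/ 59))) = 2021517/ 37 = 54635.59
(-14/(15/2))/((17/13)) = -364/255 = -1.43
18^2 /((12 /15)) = 405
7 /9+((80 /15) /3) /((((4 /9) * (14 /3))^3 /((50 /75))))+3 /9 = 61441 /49392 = 1.24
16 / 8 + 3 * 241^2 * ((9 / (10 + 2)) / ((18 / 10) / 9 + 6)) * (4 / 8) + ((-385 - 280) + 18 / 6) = 2449965 / 248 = 9878.89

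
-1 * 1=-1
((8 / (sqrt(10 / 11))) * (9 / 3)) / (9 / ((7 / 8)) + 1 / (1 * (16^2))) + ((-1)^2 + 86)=89.45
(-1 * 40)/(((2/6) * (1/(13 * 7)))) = -10920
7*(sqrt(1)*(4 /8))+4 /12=23 /6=3.83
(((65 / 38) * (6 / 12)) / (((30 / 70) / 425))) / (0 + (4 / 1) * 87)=193375 / 79344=2.44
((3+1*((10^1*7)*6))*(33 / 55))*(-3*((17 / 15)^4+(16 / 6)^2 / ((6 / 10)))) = -32125487 / 3125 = -10280.16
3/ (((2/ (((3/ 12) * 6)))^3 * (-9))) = -9/ 64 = -0.14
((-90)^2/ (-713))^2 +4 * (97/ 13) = 1050177172/ 6608797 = 158.91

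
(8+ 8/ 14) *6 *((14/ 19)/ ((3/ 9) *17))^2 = 90720/ 104329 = 0.87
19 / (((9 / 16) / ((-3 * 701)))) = -213104 / 3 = -71034.67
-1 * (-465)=465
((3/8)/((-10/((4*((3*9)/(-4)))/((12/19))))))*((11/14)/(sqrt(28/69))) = 5643*sqrt(483)/62720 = 1.98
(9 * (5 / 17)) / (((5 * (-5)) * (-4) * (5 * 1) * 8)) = 9 / 13600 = 0.00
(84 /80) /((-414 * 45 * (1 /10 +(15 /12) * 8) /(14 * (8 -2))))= -0.00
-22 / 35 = -0.63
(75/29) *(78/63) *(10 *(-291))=-1891500/203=-9317.73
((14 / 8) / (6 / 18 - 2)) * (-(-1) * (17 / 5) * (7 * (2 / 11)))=-4.54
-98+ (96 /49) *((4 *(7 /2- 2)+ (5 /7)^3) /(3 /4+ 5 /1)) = -37044706 /386561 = -95.83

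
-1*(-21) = 21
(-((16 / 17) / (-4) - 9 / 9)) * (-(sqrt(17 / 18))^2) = -7 / 6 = -1.17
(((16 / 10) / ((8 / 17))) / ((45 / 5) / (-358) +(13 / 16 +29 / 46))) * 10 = 2239648 / 93393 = 23.98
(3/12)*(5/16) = 5/64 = 0.08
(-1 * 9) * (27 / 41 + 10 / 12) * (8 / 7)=-4404 / 287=-15.34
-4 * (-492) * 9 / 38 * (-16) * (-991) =140420736 / 19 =7390565.05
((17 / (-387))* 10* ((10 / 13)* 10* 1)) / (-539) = 17000 / 2711709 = 0.01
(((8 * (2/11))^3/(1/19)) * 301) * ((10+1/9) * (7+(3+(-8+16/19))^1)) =673161216/1331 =505755.98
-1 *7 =-7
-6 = -6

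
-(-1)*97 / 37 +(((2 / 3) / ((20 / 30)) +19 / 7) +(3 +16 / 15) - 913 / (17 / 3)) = -9953977 / 66045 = -150.72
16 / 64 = 1 / 4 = 0.25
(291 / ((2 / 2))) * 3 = 873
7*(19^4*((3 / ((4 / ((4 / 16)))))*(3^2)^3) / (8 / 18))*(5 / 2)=89778788505 / 128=701396785.20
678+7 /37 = 678.19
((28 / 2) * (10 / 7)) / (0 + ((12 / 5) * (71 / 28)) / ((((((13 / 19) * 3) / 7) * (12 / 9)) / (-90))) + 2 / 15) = -7800 / 546293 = -0.01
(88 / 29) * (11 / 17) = 968 / 493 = 1.96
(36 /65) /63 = 4 /455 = 0.01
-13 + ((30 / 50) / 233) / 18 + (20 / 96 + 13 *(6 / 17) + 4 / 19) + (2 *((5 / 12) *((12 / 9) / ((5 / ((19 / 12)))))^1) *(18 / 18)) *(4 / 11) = -7.86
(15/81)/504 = 5/13608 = 0.00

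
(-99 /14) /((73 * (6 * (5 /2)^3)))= -0.00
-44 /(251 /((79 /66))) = -158 /753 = -0.21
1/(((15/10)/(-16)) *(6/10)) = -17.78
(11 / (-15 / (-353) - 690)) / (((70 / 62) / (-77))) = 1324103 / 1217775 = 1.09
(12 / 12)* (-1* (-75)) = 75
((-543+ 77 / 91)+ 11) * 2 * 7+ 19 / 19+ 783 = -86478 / 13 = -6652.15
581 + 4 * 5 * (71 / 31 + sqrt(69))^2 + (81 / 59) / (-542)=2840 * sqrt(69) / 31 + 63487156657 / 30730858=2826.90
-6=-6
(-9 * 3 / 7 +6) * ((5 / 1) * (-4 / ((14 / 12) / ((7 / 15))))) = -120 / 7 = -17.14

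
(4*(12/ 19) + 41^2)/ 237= 31987/ 4503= 7.10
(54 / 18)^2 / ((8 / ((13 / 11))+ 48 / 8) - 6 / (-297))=11583 / 16460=0.70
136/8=17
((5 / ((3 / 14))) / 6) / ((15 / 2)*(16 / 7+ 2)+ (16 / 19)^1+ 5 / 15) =4655 / 39882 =0.12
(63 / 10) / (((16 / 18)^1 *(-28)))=-81 / 320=-0.25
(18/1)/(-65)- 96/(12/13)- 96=-200.28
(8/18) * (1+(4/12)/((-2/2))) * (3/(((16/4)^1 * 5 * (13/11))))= 22/585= 0.04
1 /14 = 0.07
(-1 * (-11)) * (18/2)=99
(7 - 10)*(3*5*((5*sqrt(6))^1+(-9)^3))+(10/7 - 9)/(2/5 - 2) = 32258.60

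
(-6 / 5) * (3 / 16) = -9 / 40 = -0.22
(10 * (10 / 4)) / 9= 25 / 9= 2.78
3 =3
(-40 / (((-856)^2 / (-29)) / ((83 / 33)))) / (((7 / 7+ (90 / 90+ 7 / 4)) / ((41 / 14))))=98687 / 31736628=0.00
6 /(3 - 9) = -1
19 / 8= 2.38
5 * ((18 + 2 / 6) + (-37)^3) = -759520 / 3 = -253173.33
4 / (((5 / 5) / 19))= 76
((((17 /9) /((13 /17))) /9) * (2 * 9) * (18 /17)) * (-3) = -204 /13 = -15.69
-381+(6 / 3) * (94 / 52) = -4906 / 13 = -377.38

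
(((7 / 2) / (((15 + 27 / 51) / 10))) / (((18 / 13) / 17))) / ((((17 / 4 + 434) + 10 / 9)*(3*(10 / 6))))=26299 / 2087844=0.01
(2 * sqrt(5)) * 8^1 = 16 * sqrt(5) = 35.78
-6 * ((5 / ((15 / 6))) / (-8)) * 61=183 / 2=91.50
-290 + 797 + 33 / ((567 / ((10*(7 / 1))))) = 13799 / 27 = 511.07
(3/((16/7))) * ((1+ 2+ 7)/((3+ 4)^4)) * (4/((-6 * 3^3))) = -5/37044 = -0.00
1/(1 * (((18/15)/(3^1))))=5/2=2.50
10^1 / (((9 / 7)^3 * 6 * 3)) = 1715 / 6561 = 0.26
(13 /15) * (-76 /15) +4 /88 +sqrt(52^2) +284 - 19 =1547639 /4950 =312.65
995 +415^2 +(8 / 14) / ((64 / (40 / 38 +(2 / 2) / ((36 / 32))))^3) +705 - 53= 6231835452930443 / 35841512448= 173872.00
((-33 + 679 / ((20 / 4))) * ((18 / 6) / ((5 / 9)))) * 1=13878 / 25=555.12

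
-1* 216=-216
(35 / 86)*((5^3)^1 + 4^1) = 105 / 2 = 52.50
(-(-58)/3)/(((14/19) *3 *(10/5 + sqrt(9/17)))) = 18734/3717 - 551 *sqrt(17)/1239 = 3.21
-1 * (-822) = 822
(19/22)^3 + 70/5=14.64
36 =36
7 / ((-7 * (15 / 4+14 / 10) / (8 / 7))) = -160 / 721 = -0.22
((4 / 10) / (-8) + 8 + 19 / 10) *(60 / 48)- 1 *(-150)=2597 / 16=162.31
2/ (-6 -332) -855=-144496/ 169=-855.01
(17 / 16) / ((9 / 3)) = 0.35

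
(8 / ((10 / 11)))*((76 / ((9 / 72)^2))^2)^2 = 24627875051208704 / 5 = 4925575010241740.80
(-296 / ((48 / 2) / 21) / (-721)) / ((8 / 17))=0.76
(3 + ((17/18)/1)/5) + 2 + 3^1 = 737/90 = 8.19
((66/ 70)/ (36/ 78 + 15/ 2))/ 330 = 13/ 36225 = 0.00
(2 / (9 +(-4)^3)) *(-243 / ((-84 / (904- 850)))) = -2187 / 385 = -5.68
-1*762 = -762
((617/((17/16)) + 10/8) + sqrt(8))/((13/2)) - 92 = -1091/442 + 4*sqrt(2)/13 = -2.03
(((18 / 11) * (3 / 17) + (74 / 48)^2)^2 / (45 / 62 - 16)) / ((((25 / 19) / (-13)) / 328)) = 25877961729930713 / 17167149331200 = 1507.41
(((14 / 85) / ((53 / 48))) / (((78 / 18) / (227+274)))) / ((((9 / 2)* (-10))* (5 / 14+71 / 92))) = -72272256 / 212883775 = -0.34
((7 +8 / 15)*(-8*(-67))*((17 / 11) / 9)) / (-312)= -128707 / 57915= -2.22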